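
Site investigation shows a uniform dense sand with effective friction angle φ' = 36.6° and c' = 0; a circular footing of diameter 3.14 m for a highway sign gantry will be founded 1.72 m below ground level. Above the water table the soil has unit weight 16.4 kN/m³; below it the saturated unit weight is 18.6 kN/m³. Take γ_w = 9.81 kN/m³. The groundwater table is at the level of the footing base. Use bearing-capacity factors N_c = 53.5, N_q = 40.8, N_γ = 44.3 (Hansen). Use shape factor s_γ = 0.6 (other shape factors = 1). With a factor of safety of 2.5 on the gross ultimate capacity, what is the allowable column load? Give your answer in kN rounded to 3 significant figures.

P_all ≈ 4700 kN

Effective surcharge at the founding depth q = γ·D_f = 16.4 × 1.72 = 28.208 kPa.
The water table coincides with the base, so in the self-weight term γ → γ' = 8.79 kN/m³.
q_ult = q·N_q + 0.5·γ·B·N_γ·s_γ
     = 28.208 × 40.8 + 0.5 × 8.79 × 3.14 × 44.3 × 0.6
     = 1150.9 + 366.81 = 1517.7 kPa.
Gross allowable pressure q_all = 1517.7 / 2.5 = 607.08 kPa.
Footing area = 7.7437 m², so allowable column load = 607.08 × 7.7437 = 4701 kN.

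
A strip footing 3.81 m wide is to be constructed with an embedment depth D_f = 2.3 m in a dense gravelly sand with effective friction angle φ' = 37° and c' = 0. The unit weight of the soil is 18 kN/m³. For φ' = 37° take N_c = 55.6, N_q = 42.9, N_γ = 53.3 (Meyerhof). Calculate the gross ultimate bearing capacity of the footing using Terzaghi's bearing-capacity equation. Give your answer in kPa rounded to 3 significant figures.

Effective surcharge at the founding depth q = γ·D_f = 18 × 2.3 = 41.4 kPa.
q_ult = q·N_q + 0.5·γ·B·N_γ
     = 41.4 × 42.9 + 0.5 × 18 × 3.81 × 53.3
     = 1776.1 + 1827.7 = 3603.7 kPa.

q_ult ≈ 3600 kPa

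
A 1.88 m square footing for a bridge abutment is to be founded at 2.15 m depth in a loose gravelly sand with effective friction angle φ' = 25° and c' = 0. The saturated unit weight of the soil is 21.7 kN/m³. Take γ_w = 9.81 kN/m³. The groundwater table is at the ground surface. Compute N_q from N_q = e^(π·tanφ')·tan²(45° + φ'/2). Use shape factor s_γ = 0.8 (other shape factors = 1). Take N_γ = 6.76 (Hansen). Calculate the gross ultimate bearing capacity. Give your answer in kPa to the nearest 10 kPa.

q_ult ≈ 330 kPa

tan25° = 0.4663, so N_q = e^(π×0.4663)·tan²(57.5°) = 4.327 × 2.464 = 10.66.
With the water table at the surface the whole profile is submerged: γ' = 21.7 − 9.81 = 11.89 kN/m³, so q = γ'·D_f = 25.563 kPa; the same γ' applies in the ½γBN_γ term.
q_ult = q·N_q + 0.5·γ·B·N_γ·s_γ
     = 25.563 × 10.662 + 0.5 × 11.89 × 1.88 × 6.76 × 0.8
     = 272.56 + 60.443 = 333 kPa.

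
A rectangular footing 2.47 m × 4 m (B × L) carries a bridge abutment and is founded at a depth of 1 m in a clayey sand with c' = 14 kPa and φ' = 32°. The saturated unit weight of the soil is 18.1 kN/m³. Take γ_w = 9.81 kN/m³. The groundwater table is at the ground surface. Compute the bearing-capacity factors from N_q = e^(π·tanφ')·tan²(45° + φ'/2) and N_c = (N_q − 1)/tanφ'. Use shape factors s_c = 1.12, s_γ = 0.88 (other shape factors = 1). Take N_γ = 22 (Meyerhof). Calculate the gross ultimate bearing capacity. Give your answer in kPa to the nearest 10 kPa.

tan32° = 0.6249, so N_q = e^(π×0.6249)·tan²(61°) = 7.121 × 3.255 = 23.18.
N_c = (23.18 − 1)/tan32° = 35.49.
γ' = 18.1 − 9.81 = 8.29 kN/m³ (submerged throughout). q = 8.29 × 1 = 8.29 kPa; the same γ' applies in the ½γBN_γ term.
c·N_c·s_c = 14 × 35.49 × 1.12 = 556.49 kPa
q·N_q = 8.29 × 23.177 = 192.14 kPa
0.5·γ·B·N_γ·s_γ = 0.5 × 8.29 × 2.47 × 22 × 0.88 = 198.21 kPa
q_ult = 556.49 + 192.14 + 198.21 = 946.83 kPa.

q_ult ≈ 950 kPa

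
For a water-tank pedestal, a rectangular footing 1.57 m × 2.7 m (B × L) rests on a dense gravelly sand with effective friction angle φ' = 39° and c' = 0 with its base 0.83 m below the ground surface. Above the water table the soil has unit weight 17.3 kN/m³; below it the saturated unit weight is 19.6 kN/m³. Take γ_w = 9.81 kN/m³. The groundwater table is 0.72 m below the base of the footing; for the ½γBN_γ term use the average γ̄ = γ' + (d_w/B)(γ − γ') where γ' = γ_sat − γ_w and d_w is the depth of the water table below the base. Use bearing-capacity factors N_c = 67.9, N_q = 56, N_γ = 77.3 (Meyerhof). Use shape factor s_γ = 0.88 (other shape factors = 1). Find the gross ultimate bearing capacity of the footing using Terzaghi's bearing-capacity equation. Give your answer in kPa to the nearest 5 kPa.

Overburden at base level: q = 17.3 × 0.83 = 14.359 kPa.
The water table is 0.72 m below the base (< B = 1.57 m), so the ½γBN_γ term uses γ̄ = γ' + (d_w/B)(γ − γ') = 9.79 + (0.72/1.57)(17.3 − 9.79) = 13.234 kN/m³.
Surcharge term q·N_q = 14.359 × 56 = 804.1 kPa; self-weight term 0.5·γ·B·N_γ·s_γ = 0.5 × 13.234 × 1.57 × 77.3 × 0.88 = 706.68 kPa.
q_ult = 804.1 + 706.68 = 1510.8 kPa.

q_ult ≈ 1510 kPa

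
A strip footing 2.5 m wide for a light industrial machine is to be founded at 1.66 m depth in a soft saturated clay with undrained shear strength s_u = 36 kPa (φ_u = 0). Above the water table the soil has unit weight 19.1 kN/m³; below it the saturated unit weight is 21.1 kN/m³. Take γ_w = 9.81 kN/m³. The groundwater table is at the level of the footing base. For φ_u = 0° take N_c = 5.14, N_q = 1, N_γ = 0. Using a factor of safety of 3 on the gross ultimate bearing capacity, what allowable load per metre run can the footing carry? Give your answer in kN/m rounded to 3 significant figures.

≈ 181 kN/m

q = γ·D_f = 19.1 × 1.66 = 31.706 kPa.
c·N_c = 36 × 5.14 = 185.04 kPa
q·N_q = 31.706 × 1 = 31.706 kPa
q_ult = 185.04 + 31.706 = 216.75 kPa.
Gross allowable pressure q_all = 216.75 / 3 = 72.249 kPa.
Allowable wall load = q_all × B = 72.249 × 2.5 = 180.62 kN per metre run.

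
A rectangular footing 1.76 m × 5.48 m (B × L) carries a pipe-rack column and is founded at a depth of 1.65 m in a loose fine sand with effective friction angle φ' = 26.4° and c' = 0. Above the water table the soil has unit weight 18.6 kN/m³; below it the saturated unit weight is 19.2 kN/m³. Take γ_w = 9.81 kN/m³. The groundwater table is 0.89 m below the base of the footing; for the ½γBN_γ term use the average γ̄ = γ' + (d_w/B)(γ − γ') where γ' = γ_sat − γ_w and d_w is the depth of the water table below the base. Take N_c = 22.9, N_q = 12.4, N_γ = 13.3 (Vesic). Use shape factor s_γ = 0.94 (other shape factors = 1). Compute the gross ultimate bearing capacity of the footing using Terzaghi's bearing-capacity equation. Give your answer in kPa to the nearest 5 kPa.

q_ult ≈ 535 kPa

Overburden at base level: q = 18.6 × 1.65 = 30.69 kPa.
The water table is 0.89 m below the base (< B = 1.76 m), so the ½γBN_γ term uses γ̄ = γ' + (d_w/B)(γ − γ') = 9.39 + (0.89/1.76)(18.6 − 9.39) = 14.047 kN/m³.
Surcharge term q·N_q = 30.69 × 12.4 = 380.56 kPa; self-weight term 0.5·γ·B·N_γ·s_γ = 0.5 × 14.047 × 1.76 × 13.3 × 0.94 = 154.55 kPa.
q_ult = 380.56 + 154.55 = 535.1 kPa.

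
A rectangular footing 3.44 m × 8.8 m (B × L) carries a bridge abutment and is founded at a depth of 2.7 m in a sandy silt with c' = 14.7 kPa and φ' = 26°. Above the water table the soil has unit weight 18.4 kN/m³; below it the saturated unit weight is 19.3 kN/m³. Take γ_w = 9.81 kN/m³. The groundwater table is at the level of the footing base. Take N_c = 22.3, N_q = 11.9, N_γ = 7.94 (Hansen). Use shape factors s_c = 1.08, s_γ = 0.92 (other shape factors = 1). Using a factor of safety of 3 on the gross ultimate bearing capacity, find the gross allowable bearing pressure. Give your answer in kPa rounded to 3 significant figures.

q_all ≈ 355 kPa

Effective surcharge at the founding depth q = γ·D_f = 18.4 × 2.7 = 49.68 kPa.
The water table coincides with the base, so in the self-weight term γ → γ' = 9.49 kN/m³.
q_ult = c·N_c·s_c + q·N_q + 0.5·γ·B·N_γ·s_γ
     = 14.7 × 22.3 × 1.08 + 49.68 × 11.9 + 0.5 × 9.49 × 3.44 × 7.94 × 0.92
     = 354.03 + 591.19 + 119.23 = 1064.5 kPa.
q_all = 1064.5 / 3 = 354.82 kPa.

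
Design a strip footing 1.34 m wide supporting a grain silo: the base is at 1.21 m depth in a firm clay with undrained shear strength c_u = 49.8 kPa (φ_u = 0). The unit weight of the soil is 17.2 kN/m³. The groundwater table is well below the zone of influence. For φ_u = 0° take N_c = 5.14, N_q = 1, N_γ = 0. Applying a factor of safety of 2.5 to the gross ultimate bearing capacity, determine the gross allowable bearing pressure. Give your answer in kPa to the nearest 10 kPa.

Effective surcharge at the founding depth q = γ·D_f = 17.2 × 1.21 = 20.812 kPa.
q_ult = c·N_c + q·N_q
     = 49.8 × 5.14 + 20.812 × 1
     = 255.97 + 20.812 = 276.78 kPa.
q_all = q_ult / FS = 276.78 / 2.5 = 110.71 kPa.

q_all ≈ 110 kPa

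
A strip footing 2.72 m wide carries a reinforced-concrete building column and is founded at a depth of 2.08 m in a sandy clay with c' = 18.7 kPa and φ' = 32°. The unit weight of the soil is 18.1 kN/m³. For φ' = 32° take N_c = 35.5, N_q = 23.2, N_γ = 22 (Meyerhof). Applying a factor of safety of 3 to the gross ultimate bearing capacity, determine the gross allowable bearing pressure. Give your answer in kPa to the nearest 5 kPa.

q = γ·D_f = 18.1 × 2.08 = 37.648 kPa.
c·N_c = 18.7 × 35.5 = 663.85 kPa
q·N_q = 37.648 × 23.2 = 873.43 kPa
0.5·γ·B·N_γ = 0.5 × 18.1 × 2.72 × 22 = 541.55 kPa
q_ult = 663.85 + 873.43 + 541.55 = 2078.8 kPa.
q_all = q_ult / FS = 2078.8 / 3 = 692.95 kPa.

q_all ≈ 695 kPa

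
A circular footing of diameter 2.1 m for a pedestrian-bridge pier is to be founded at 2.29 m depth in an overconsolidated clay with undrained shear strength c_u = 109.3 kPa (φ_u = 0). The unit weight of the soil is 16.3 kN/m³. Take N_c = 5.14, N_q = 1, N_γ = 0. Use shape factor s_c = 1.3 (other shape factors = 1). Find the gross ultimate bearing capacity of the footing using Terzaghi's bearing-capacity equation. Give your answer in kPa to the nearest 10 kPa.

q_ult ≈ 770 kPa

Overburden at base level: q = 16.3 × 2.29 = 37.327 kPa.
Cohesion term c·N_c·s_c = 109.3 × 5.14 × 1.3 = 730.34 kPa; surcharge term q·N_q = 37.327 × 1 = 37.327 kPa.
q_ult = 730.34 + 37.327 = 767.67 kPa.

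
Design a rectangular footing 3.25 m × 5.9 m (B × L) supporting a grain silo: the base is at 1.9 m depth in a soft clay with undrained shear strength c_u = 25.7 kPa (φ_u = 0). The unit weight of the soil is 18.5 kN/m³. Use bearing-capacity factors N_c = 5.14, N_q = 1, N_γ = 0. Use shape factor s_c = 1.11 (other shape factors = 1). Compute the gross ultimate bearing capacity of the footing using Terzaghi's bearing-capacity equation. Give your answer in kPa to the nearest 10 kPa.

q_ult ≈ 180 kPa

Effective surcharge at the founding depth q = γ·D_f = 18.5 × 1.9 = 35.15 kPa.
q_ult = c·N_c·s_c + q·N_q
     = 25.7 × 5.14 × 1.11 + 35.15 × 1
     = 146.63 + 35.15 = 181.78 kPa.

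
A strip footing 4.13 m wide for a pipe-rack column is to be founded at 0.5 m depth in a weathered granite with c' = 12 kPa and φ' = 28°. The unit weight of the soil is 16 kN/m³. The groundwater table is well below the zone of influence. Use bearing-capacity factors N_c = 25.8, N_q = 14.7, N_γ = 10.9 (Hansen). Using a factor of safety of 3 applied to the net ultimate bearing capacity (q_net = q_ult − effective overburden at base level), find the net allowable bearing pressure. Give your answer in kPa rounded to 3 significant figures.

Overburden at base level: q = 16 × 0.5 = 8 kPa.
Cohesion term c·N_c = 12 × 25.8 = 309.6 kPa; surcharge term q·N_q = 8 × 14.7 = 117.6 kPa; self-weight term 0.5·γ·B·N_γ = 0.5 × 16 × 4.13 × 10.9 = 360.14 kPa.
q_ult = 309.6 + 117.6 + 360.14 = 787.34 kPa.
Net ultimate: q_net = 787.34 − 8 = 779.34 kPa.
q_all(net) = 779.34 / 3 = 259.78 kPa.

q_all(net) ≈ 260 kPa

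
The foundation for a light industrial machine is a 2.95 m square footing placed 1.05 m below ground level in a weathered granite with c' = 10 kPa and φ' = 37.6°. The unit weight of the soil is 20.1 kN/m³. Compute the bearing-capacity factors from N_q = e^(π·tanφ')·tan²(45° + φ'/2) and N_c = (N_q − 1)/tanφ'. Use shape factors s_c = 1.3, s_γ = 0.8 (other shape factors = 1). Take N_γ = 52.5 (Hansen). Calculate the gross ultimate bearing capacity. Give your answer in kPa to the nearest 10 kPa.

tan37.6° = 0.7701, so N_q = e^(π×0.7701)·tan²(63.8°) = 11.239 × 4.13 = 46.42.
N_c = (46.42 − 1)/tan37.6° = 58.97.
q = γ·D_f = 20.1 × 1.05 = 21.105 kPa.
c·N_c·s_c = 10 × 58.975 × 1.3 = 766.67 kPa
q·N_q = 21.105 × 46.417 = 979.62 kPa
0.5·γ·B·N_γ·s_γ = 0.5 × 20.1 × 2.95 × 52.5 × 0.8 = 1245.2 kPa
q_ult = 766.67 + 979.62 + 1245.2 = 2991.5 kPa.

q_ult ≈ 2990 kPa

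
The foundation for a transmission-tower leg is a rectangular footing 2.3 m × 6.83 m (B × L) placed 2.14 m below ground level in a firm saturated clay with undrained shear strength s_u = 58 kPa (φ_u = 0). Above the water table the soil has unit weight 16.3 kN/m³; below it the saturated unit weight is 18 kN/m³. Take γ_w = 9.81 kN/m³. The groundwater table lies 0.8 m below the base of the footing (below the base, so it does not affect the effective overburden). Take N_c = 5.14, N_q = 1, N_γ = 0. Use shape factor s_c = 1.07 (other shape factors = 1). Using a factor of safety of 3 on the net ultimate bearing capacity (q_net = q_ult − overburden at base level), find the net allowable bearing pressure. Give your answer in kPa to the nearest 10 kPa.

Effective surcharge at the founding depth q = γ·D_f = 16.3 × 2.14 = 34.882 kPa.
q_ult = c·N_c·s_c + q·N_q
     = 58 × 5.14 × 1.07 + 34.882 × 1
     = 318.99 + 34.882 = 353.87 kPa.
q_net = 353.87 − 34.882 = 318.99 kPa.
q_all(net) = 318.99 / 3 = 106.33 kPa.

q_all(net) ≈ 110 kPa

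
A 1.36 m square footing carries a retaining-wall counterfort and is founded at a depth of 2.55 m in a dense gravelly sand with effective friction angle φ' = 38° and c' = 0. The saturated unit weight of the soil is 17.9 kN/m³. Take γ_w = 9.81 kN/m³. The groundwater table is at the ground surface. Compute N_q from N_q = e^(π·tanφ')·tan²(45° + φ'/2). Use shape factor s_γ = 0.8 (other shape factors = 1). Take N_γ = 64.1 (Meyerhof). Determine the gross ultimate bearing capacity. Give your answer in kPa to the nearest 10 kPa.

tan38° = 0.7813, so N_q = e^(π×0.7813)·tan²(64°) = 11.64 × 4.204 = 48.93.
γ' = 17.9 − 9.81 = 8.09 kN/m³ (submerged throughout). q = 8.09 × 2.55 = 20.629 kPa; the same γ' applies in the ½γBN_γ term.
q·N_q = 20.629 × 48.933 = 1009.5 kPa
0.5·γ·B·N_γ·s_γ = 0.5 × 8.09 × 1.36 × 64.1 × 0.8 = 282.1 kPa
q_ult = 1009.5 + 282.1 = 1291.6 kPa.

q_ult ≈ 1290 kPa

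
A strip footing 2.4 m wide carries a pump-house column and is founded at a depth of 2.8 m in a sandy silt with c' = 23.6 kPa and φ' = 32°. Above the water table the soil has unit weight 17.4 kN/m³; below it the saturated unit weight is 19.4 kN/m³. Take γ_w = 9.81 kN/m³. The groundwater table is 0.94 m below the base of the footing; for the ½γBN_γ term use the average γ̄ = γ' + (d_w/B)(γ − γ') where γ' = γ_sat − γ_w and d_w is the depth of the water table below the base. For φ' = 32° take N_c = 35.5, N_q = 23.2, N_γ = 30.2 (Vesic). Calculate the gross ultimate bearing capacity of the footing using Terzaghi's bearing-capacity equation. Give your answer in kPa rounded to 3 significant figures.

q = γ·D_f = 17.4 × 2.8 = 48.72 kPa.
γ' = 9.59 kN/m³; averaging over the depth B below the base, γ̄ = γ' + (d_w/B)(γ − γ') = 12.649 kN/m³.
c·N_c = 23.6 × 35.5 = 837.8 kPa
q·N_q = 48.72 × 23.2 = 1130.3 kPa
0.5·γ·B·N_γ = 0.5 × 12.649 × 2.4 × 30.2 = 458.4 kPa
q_ult = 837.8 + 1130.3 + 458.4 = 2426.5 kPa.

q_ult ≈ 2430 kPa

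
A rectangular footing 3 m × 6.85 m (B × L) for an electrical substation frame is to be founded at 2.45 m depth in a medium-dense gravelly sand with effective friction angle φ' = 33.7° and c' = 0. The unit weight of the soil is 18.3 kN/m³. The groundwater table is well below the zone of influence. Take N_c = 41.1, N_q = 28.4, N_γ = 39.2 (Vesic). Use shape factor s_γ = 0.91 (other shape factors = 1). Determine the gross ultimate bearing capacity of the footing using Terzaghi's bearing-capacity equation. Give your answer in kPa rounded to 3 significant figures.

q = γ·D_f = 18.3 × 2.45 = 44.835 kPa.
q·N_q = 44.835 × 28.4 = 1273.3 kPa
0.5·γ·B·N_γ·s_γ = 0.5 × 18.3 × 3 × 39.2 × 0.91 = 979.2 kPa
q_ult = 1273.3 + 979.2 = 2252.5 kPa.

q_ult ≈ 2250 kPa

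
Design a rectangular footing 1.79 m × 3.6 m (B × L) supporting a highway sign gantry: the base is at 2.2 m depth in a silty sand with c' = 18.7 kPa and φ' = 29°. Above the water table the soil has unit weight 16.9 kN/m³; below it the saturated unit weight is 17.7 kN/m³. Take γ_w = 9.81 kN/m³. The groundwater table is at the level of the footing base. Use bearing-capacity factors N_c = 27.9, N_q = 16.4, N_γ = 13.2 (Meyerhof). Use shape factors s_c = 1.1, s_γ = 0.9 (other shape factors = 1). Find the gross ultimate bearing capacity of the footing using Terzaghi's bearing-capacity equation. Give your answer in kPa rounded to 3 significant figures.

q_ult ≈ 1270 kPa

q = γ·D_f = 16.9 × 2.2 = 37.18 kPa.
For the ½γBN_γ term take γ' = 17.7 − 9.81 = 7.89 kN/m³ (soil below base is submerged).
c·N_c·s_c = 18.7 × 27.9 × 1.1 = 573.9 kPa
q·N_q = 37.18 × 16.4 = 609.75 kPa
0.5·γ·B·N_γ·s_γ = 0.5 × 7.89 × 1.79 × 13.2 × 0.9 = 83.891 kPa
q_ult = 573.9 + 609.75 + 83.891 = 1267.5 kPa.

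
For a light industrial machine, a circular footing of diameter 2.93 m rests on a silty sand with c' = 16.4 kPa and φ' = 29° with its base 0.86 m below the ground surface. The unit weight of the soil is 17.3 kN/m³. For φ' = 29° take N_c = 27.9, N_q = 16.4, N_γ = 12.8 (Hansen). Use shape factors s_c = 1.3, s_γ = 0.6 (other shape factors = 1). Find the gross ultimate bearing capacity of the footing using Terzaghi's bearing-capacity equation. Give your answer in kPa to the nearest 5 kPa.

q_ult ≈ 1035 kPa

q = γ·D_f = 17.3 × 0.86 = 14.878 kPa.
c·N_c·s_c = 16.4 × 27.9 × 1.3 = 594.83 kPa
q·N_q = 14.878 × 16.4 = 244 kPa
0.5·γ·B·N_γ·s_γ = 0.5 × 17.3 × 2.93 × 12.8 × 0.6 = 194.65 kPa
q_ult = 594.83 + 244 + 194.65 = 1033.5 kPa.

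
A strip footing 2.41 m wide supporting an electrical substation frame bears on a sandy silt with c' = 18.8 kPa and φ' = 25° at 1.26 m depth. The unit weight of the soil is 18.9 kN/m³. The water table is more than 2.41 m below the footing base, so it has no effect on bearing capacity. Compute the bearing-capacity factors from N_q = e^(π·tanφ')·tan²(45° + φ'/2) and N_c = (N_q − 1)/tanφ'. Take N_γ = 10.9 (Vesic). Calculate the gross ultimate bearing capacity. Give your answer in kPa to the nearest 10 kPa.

tan25° = 0.4663, so N_q = e^(π×0.4663)·tan²(57.5°) = 4.327 × 2.464 = 10.66.
N_c = (10.66 − 1)/tan25° = 20.72.
Effective surcharge at the founding depth q = γ·D_f = 18.9 × 1.26 = 23.814 kPa.
q_ult = c·N_c + q·N_q + 0.5·γ·B·N_γ
     = 18.8 × 20.721 + 23.814 × 10.662 + 0.5 × 18.9 × 2.41 × 10.9
     = 389.55 + 253.91 + 248.24 = 891.7 kPa.

q_ult ≈ 890 kPa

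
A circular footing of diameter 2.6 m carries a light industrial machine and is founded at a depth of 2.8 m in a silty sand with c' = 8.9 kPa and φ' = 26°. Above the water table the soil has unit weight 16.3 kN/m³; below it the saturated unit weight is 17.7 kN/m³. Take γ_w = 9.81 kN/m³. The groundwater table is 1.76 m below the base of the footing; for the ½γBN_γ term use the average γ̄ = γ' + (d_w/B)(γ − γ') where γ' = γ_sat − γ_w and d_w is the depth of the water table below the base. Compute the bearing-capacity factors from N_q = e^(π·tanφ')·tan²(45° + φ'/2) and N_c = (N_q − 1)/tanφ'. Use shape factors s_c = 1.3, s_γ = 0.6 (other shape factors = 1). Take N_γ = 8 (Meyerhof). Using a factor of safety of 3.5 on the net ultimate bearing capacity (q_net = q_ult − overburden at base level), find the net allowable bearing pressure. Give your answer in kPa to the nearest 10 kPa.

N_q = e^(π·tan26°)·tan²(58°) = 11.85; N_c = (N_q − 1)/tanφ' = 22.25.
q = γ·D_f = 16.3 × 2.8 = 45.64 kPa.
γ' = 7.89 kN/m³; averaging over the depth B below the base, γ̄ = γ' + (d_w/B)(γ − γ') = 13.583 kN/m³.
c·N_c·s_c = 8.9 × 22.254 × 1.3 = 257.48 kPa
q·N_q = 45.64 × 11.854 = 541.03 kPa
0.5·γ·B·N_γ·s_γ = 0.5 × 13.583 × 2.6 × 8 × 0.6 = 84.757 kPa
q_ult = 257.48 + 541.03 + 84.757 = 883.27 kPa.
q_net = 883.27 − 45.64 = 837.63 kPa.
q_all(net) = 837.63 / 3.5 = 239.32 kPa.

q_all(net) ≈ 240 kPa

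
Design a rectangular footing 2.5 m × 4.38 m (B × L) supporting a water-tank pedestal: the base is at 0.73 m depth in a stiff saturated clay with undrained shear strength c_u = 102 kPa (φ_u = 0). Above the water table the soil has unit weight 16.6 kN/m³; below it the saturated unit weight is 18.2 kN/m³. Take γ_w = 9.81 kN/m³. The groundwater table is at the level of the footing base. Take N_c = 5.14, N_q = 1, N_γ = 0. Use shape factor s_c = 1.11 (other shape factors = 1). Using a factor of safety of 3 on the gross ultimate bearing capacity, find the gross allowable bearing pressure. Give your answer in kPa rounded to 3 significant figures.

Overburden at base level: q = 16.6 × 0.73 = 12.118 kPa.
Cohesion term c·N_c·s_c = 102 × 5.14 × 1.11 = 581.95 kPa; surcharge term q·N_q = 12.118 × 1 = 12.118 kPa.
q_ult = 581.95 + 12.118 = 594.07 kPa.
q_all = 594.07 / 3 = 198.02 kPa.

q_all ≈ 198 kPa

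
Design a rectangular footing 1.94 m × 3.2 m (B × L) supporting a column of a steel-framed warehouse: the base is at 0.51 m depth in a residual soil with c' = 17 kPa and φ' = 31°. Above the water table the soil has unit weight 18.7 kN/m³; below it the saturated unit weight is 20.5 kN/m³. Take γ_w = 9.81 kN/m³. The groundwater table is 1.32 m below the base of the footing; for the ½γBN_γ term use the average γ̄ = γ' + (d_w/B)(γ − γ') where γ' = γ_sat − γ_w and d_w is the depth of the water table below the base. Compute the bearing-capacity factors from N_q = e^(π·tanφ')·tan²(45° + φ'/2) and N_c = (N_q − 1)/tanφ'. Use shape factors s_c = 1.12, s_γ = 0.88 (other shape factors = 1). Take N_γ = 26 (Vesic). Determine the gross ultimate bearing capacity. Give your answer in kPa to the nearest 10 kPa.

tan31° = 0.6009, so N_q = e^(π×0.6009)·tan²(60.5°) = 6.604 × 3.124 = 20.63.
N_c = (20.63 − 1)/tan31° = 32.67.
Effective surcharge at the founding depth q = γ·D_f = 18.7 × 0.51 = 9.537 kPa.
With d_w = 1.32 m < B, γ̄ = 10.69 + (1.32/1.94) × (18.7 − 10.69) = 16.14 kN/m³.
q_ult = c·N_c·s_c + q·N_q + 0.5·γ·B·N_γ·s_γ
     = 17 × 32.671 × 1.12 + 9.537 × 20.631 + 0.5 × 16.14 × 1.94 × 26 × 0.88
     = 622.06 + 196.76 + 358.21 = 1177 kPa.

q_ult ≈ 1180 kPa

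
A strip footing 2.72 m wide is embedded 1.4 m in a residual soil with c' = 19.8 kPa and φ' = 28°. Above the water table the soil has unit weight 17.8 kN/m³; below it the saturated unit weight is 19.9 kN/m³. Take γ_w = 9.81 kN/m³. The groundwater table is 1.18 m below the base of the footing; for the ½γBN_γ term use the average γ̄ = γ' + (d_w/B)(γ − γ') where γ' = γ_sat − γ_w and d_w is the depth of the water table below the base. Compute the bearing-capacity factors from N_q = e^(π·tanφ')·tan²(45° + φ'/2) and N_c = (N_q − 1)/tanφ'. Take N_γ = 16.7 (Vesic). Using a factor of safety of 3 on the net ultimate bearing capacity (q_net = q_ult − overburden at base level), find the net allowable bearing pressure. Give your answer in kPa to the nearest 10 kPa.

N_q = e^(π·tan28°)·tan²(59°) = 14.72; N_c = (N_q − 1)/tanφ' = 25.8.
Effective surcharge at the founding depth q = γ·D_f = 17.8 × 1.4 = 24.92 kPa.
With d_w = 1.18 m < B, γ̄ = 10.09 + (1.18/2.72) × (17.8 − 10.09) = 13.435 kN/m³.
q_ult = c·N_c + q·N_q + 0.5·γ·B·N_γ
     = 19.8 × 25.803 + 24.92 × 14.72 + 0.5 × 13.435 × 2.72 × 16.7
     = 510.91 + 366.82 + 305.13 = 1182.9 kPa.
q_net = 1182.9 − 24.92 = 1157.9 kPa.
q_all(net) = 1157.9 / 3 = 385.98 kPa.

q_all(net) ≈ 390 kPa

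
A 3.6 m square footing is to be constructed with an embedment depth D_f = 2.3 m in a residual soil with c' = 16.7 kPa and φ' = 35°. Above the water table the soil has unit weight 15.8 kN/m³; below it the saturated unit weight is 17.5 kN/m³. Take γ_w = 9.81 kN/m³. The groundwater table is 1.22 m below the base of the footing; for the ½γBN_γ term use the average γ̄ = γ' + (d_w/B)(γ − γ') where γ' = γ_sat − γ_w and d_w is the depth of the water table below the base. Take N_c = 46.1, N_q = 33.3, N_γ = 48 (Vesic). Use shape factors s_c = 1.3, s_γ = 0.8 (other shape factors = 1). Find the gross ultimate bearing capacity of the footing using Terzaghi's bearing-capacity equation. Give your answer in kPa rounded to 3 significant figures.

q_ult ≈ 2930 kPa

Overburden at base level: q = 15.8 × 2.3 = 36.34 kPa.
The water table is 1.22 m below the base (< B = 3.6 m), so the ½γBN_γ term uses γ̄ = γ' + (d_w/B)(γ − γ') = 7.69 + (1.22/3.6)(15.8 − 7.69) = 10.438 kN/m³.
Cohesion term c·N_c·s_c = 16.7 × 46.1 × 1.3 = 1000.8 kPa; surcharge term q·N_q = 36.34 × 33.3 = 1210.1 kPa; self-weight term 0.5·γ·B·N_γ·s_γ = 0.5 × 10.438 × 3.6 × 48 × 0.8 = 721.5 kPa.
q_ult = 1000.8 + 1210.1 + 721.5 = 2932.5 kPa.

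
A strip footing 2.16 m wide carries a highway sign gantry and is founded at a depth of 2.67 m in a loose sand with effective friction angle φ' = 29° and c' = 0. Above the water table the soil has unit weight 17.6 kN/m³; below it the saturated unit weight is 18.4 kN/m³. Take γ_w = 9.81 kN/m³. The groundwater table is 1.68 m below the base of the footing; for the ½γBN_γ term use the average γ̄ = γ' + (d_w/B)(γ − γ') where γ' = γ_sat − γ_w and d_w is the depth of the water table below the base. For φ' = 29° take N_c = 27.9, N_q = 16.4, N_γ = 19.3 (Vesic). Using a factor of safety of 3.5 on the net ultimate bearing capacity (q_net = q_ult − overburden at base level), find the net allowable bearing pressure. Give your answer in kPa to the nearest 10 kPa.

Effective surcharge at the founding depth q = γ·D_f = 17.6 × 2.67 = 46.992 kPa.
With d_w = 1.68 m < B, γ̄ = 8.59 + (1.68/2.16) × (17.6 − 8.59) = 15.598 kN/m³.
q_ult = q·N_q + 0.5·γ·B·N_γ
     = 46.992 × 16.4 + 0.5 × 15.598 × 2.16 × 19.3
     = 770.67 + 325.12 = 1095.8 kPa.
q_net = 1095.8 − 46.992 = 1048.8 kPa.
q_all(net) = 1048.8 / 3.5 = 299.66 kPa.

q_all(net) ≈ 300 kPa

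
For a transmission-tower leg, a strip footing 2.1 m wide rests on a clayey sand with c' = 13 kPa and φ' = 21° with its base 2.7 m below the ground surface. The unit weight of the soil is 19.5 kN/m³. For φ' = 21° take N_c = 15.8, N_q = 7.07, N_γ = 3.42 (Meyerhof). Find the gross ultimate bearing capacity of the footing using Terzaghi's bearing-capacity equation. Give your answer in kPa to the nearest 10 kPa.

q_ult ≈ 650 kPa

q = γ·D_f = 19.5 × 2.7 = 52.65 kPa.
c·N_c = 13 × 15.8 = 205.4 kPa
q·N_q = 52.65 × 7.07 = 372.24 kPa
0.5·γ·B·N_γ = 0.5 × 19.5 × 2.1 × 3.42 = 70.025 kPa
q_ult = 205.4 + 372.24 + 70.025 = 647.66 kPa.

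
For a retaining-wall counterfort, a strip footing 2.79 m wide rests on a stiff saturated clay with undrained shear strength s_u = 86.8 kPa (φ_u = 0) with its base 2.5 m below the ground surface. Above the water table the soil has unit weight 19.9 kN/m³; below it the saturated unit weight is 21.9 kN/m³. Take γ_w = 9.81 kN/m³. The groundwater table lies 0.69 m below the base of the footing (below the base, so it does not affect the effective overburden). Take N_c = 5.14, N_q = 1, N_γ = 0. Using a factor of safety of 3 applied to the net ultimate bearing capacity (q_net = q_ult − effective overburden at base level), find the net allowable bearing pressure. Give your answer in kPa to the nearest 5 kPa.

q_all(net) ≈ 150 kPa

q = γ·D_f = 19.9 × 2.5 = 49.75 kPa.
c·N_c = 86.8 × 5.14 = 446.15 kPa
q·N_q = 49.75 × 1 = 49.75 kPa
q_ult = 446.15 + 49.75 = 495.9 kPa.
Net ultimate: q_net = 495.9 − 49.75 = 446.15 kPa.
q_all(net) = 446.15 / 3 = 148.72 kPa.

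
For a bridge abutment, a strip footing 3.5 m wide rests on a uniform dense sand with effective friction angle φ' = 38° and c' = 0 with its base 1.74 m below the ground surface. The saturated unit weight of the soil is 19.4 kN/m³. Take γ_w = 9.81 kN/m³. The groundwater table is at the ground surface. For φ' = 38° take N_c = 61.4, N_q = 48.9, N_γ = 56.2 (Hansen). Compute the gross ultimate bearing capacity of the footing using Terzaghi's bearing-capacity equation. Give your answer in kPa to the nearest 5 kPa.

γ' = 19.4 − 9.81 = 9.59 kN/m³ (submerged throughout). q = 9.59 × 1.74 = 16.687 kPa; the same γ' applies in the ½γBN_γ term.
q·N_q = 16.687 × 48.9 = 815.97 kPa
0.5·γ·B·N_γ = 0.5 × 9.59 × 3.5 × 56.2 = 943.18 kPa
q_ult = 815.97 + 943.18 = 1759.2 kPa.

q_ult ≈ 1760 kPa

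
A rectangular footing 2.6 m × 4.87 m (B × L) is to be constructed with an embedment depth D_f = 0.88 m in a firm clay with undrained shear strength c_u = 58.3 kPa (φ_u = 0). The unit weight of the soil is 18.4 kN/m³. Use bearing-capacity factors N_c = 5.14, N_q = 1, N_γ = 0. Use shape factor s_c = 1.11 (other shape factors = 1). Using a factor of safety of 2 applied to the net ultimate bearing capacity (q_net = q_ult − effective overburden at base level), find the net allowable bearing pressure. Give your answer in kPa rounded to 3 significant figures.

q_all(net) ≈ 166 kPa

Overburden at base level: q = 18.4 × 0.88 = 16.192 kPa.
Cohesion term c·N_c·s_c = 58.3 × 5.14 × 1.11 = 332.62 kPa; surcharge term q·N_q = 16.192 × 1 = 16.192 kPa.
q_ult = 332.62 + 16.192 = 348.82 kPa.
Net ultimate: q_net = 348.82 − 16.192 = 332.62 kPa.
q_all(net) = 332.62 / 2 = 166.31 kPa.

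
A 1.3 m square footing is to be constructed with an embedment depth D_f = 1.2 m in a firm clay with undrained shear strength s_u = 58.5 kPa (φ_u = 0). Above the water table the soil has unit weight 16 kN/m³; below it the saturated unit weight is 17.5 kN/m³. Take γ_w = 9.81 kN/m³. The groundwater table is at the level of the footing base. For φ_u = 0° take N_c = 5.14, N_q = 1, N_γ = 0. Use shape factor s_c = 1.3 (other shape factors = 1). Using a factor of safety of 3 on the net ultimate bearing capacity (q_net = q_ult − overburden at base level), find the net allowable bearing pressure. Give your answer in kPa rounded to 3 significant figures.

q_all(net) ≈ 130 kPa

Effective surcharge at the founding depth q = γ·D_f = 16 × 1.2 = 19.2 kPa.
q_ult = c·N_c·s_c + q·N_q
     = 58.5 × 5.14 × 1.3 + 19.2 × 1
     = 390.9 + 19.2 = 410.1 kPa.
q_net = 410.1 − 19.2 = 390.9 kPa.
q_all(net) = 390.9 / 3 = 130.3 kPa.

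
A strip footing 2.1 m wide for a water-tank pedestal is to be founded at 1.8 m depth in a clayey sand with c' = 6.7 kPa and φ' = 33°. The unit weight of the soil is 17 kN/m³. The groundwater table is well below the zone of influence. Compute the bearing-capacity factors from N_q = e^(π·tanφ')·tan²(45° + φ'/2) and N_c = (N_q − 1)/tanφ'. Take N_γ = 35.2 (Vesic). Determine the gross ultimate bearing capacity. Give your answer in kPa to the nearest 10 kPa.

q_ult ≈ 1690 kPa

tan33° = 0.6494, so N_q = e^(π×0.6494)·tan²(61.5°) = 7.692 × 3.392 = 26.09.
N_c = (26.09 − 1)/tan33° = 38.64.
q = γ·D_f = 17 × 1.8 = 30.6 kPa.
c·N_c = 6.7 × 38.638 = 258.88 kPa
q·N_q = 30.6 × 26.092 = 798.42 kPa
0.5·γ·B·N_γ = 0.5 × 17 × 2.1 × 35.2 = 628.32 kPa
q_ult = 258.88 + 798.42 + 628.32 = 1685.6 kPa.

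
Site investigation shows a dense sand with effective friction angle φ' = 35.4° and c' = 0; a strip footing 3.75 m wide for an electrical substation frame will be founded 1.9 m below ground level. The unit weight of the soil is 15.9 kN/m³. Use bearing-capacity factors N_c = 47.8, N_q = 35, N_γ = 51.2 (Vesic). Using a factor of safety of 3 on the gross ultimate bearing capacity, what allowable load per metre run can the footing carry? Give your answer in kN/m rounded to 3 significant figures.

≈ 3230 kN/m

q = γ·D_f = 15.9 × 1.9 = 30.21 kPa.
q·N_q = 30.21 × 35 = 1057.4 kPa
0.5·γ·B·N_γ = 0.5 × 15.9 × 3.75 × 51.2 = 1526.4 kPa
q_ult = 1057.4 + 1526.4 = 2583.8 kPa.
Gross allowable pressure q_all = 2583.8 / 3 = 861.25 kPa.
Allowable wall load = q_all × B = 861.25 × 3.75 = 3229.7 kN per metre run.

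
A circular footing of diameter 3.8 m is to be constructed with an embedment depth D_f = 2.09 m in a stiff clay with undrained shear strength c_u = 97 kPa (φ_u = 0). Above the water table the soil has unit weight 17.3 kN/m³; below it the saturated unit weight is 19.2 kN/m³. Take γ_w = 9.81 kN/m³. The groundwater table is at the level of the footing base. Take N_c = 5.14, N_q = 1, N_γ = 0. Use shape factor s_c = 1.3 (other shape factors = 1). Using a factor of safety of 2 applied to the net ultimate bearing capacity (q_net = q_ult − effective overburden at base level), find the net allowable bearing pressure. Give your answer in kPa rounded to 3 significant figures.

Overburden at base level: q = 17.3 × 2.09 = 36.157 kPa.
Cohesion term c·N_c·s_c = 97 × 5.14 × 1.3 = 648.15 kPa; surcharge term q·N_q = 36.157 × 1 = 36.157 kPa.
q_ult = 648.15 + 36.157 = 684.31 kPa.
Net ultimate: q_net = 684.31 − 36.157 = 648.15 kPa.
q_all(net) = 648.15 / 2 = 324.08 kPa.

q_all(net) ≈ 324 kPa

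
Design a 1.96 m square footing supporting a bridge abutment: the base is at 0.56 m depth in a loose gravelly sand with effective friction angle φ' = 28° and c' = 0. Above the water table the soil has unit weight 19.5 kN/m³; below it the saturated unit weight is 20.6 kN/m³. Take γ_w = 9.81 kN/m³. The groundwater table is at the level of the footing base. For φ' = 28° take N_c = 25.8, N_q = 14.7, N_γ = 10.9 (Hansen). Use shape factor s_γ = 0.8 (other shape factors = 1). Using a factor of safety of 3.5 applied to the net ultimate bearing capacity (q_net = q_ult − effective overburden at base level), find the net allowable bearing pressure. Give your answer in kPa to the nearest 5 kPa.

Effective surcharge at the founding depth q = γ·D_f = 19.5 × 0.56 = 10.92 kPa.
The water table coincides with the base, so in the self-weight term γ → γ' = 10.79 kN/m³.
q_ult = q·N_q + 0.5·γ·B·N_γ·s_γ
     = 10.92 × 14.7 + 0.5 × 10.79 × 1.96 × 10.9 × 0.8
     = 160.52 + 92.207 = 252.73 kPa.
Net ultimate: q_net = 252.73 − 10.92 = 241.81 kPa.
q_all(net) = 241.81 / 3.5 = 69.089 kPa.

q_all(net) ≈ 70 kPa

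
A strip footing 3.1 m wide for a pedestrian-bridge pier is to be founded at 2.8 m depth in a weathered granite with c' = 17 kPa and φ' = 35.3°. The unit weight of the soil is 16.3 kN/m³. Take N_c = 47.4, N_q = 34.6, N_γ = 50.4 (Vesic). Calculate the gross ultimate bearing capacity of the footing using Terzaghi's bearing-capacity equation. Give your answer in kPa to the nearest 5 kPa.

q_ult ≈ 3660 kPa

Effective surcharge at the founding depth q = γ·D_f = 16.3 × 2.8 = 45.64 kPa.
q_ult = c·N_c + q·N_q + 0.5·γ·B·N_γ
     = 17 × 47.4 + 45.64 × 34.6 + 0.5 × 16.3 × 3.1 × 50.4
     = 805.8 + 1579.1 + 1273.4 = 3658.3 kPa.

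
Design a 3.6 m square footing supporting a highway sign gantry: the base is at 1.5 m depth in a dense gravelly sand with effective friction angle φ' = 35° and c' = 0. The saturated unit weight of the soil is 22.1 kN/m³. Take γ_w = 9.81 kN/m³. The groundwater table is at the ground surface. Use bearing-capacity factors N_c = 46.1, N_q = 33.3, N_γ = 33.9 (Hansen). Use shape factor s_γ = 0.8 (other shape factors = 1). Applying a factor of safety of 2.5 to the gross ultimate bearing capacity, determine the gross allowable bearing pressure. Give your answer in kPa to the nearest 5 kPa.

q_all ≈ 485 kPa

γ' = 22.1 − 9.81 = 12.29 kN/m³ (submerged throughout). q = 12.29 × 1.5 = 18.435 kPa; the same γ' applies in the ½γBN_γ term.
q·N_q = 18.435 × 33.3 = 613.89 kPa
0.5·γ·B·N_γ·s_γ = 0.5 × 12.29 × 3.6 × 33.9 × 0.8 = 599.95 kPa
q_ult = 613.89 + 599.95 = 1213.8 kPa.
q_all = q_ult / FS = 1213.8 / 2.5 = 485.53 kPa.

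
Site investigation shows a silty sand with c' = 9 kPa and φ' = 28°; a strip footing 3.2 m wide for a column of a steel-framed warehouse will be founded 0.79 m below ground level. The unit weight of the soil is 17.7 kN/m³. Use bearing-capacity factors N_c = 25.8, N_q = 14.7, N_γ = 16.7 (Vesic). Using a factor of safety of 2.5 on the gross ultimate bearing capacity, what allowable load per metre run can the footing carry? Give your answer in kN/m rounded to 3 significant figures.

q = γ·D_f = 17.7 × 0.79 = 13.983 kPa.
c·N_c = 9 × 25.8 = 232.2 kPa
q·N_q = 13.983 × 14.7 = 205.55 kPa
0.5·γ·B·N_γ = 0.5 × 17.7 × 3.2 × 16.7 = 472.94 kPa
q_ult = 232.2 + 205.55 + 472.94 = 910.69 kPa.
Gross allowable pressure q_all = 910.69 / 2.5 = 364.28 kPa.
Allowable wall load = q_all × B = 364.28 × 3.2 = 1165.7 kN per metre run.

≈ 1170 kN/m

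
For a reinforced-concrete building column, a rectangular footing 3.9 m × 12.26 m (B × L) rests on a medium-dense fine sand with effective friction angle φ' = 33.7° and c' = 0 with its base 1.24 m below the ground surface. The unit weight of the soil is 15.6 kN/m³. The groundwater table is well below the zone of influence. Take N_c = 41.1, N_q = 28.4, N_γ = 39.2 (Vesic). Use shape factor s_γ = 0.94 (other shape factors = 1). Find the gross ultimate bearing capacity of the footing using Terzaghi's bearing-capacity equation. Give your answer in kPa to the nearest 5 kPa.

Effective surcharge at the founding depth q = γ·D_f = 15.6 × 1.24 = 19.344 kPa.
q_ult = q·N_q + 0.5·γ·B·N_γ·s_γ
     = 19.344 × 28.4 + 0.5 × 15.6 × 3.9 × 39.2 × 0.94
     = 549.37 + 1120.9 = 1670.3 kPa.

q_ult ≈ 1670 kPa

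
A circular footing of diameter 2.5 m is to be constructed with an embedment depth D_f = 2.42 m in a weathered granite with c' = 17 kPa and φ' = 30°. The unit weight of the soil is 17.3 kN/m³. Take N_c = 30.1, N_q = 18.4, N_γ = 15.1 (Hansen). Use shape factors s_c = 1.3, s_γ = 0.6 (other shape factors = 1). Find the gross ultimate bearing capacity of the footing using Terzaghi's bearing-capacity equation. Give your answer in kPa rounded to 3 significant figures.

Effective surcharge at the founding depth q = γ·D_f = 17.3 × 2.42 = 41.866 kPa.
q_ult = c·N_c·s_c + q·N_q + 0.5·γ·B·N_γ·s_γ
     = 17 × 30.1 × 1.3 + 41.866 × 18.4 + 0.5 × 17.3 × 2.5 × 15.1 × 0.6
     = 665.21 + 770.33 + 195.92 = 1631.5 kPa.

q_ult ≈ 1630 kPa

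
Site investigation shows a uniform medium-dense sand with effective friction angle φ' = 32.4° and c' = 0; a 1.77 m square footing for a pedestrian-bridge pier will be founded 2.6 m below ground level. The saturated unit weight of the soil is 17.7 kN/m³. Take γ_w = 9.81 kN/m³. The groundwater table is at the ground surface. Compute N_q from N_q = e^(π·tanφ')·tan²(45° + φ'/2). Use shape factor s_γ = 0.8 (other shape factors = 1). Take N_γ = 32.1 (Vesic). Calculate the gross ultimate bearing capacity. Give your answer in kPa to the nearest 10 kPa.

q_ult ≈ 680 kPa

tan32.4° = 0.6346, so N_q = e^(π×0.6346)·tan²(61.2°) = 7.343 × 3.309 = 24.3.
With the water table at the surface the whole profile is submerged: γ' = 17.7 − 9.81 = 7.89 kN/m³, so q = γ'·D_f = 20.514 kPa; the same γ' applies in the ½γBN_γ term.
q_ult = q·N_q + 0.5·γ·B·N_γ·s_γ
     = 20.514 × 24.295 + 0.5 × 7.89 × 1.77 × 32.1 × 0.8
     = 498.39 + 179.31 = 677.71 kPa.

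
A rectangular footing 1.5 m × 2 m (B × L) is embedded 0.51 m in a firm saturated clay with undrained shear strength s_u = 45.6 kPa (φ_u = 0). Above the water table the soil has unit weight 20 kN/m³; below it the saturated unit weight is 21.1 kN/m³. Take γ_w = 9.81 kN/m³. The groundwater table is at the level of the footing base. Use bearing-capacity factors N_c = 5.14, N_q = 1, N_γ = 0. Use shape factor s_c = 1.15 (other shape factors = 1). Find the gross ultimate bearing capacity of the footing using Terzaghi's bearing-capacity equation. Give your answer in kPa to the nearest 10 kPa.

q_ult ≈ 280 kPa

q = γ·D_f = 20 × 0.51 = 10.2 kPa.
c·N_c·s_c = 45.6 × 5.14 × 1.15 = 269.54 kPa
q·N_q = 10.2 × 1 = 10.2 kPa
q_ult = 269.54 + 10.2 = 279.74 kPa.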